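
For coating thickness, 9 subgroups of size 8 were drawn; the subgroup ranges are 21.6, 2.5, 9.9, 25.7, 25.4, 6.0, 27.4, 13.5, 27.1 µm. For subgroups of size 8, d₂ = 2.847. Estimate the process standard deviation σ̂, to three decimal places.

R̄ = (21.6 + 2.5 + 9.9 + 25.7 + 25.4 + 6.0 + 27.4 + 13.5 + 27.1) / 9 = 17.6778
σ̂ = R̄ / d₂ = 17.6778 / 2.847 = 6.2093

6.209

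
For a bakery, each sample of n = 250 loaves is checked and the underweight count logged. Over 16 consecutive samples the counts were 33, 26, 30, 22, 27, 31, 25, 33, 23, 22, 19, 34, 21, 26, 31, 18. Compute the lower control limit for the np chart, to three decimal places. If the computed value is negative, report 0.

p̄ = Σdᵢ / (k·n) = 421 / (16 × 250) = 0.10525
LCL = np̄ − 3·√(np̄(1−p̄)) = 26.3125 − 3 × 4.8521 = 11.7561

11.756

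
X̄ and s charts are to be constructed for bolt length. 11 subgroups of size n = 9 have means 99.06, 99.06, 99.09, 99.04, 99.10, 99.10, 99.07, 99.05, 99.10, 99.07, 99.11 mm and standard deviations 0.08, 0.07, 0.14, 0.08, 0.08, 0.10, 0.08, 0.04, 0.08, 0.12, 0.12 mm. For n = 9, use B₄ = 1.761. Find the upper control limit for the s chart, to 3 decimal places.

0.158

s̄ = (0.08 + 0.07 + 0.14 + 0.08 + 0.08 + 0.10 + 0.08 + 0.04 + 0.08 + 0.12 + 0.12) / 11 = 0.0900
UCL_s = B₄·s̄ = 1.761 × 0.0900 = 0.1585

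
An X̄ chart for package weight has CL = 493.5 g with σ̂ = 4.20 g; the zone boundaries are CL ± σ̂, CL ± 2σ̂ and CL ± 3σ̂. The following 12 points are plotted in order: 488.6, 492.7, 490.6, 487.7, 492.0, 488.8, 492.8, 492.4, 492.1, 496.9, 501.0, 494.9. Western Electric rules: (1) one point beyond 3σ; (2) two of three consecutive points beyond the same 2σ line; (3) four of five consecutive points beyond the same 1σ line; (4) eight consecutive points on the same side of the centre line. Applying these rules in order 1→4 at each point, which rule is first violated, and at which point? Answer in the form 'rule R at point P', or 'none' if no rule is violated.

Zone of each point (C = within 1σ̂, B = 1σ̂–2σ̂, A = 2σ̂–3σ̂, * = beyond 3σ̂; sign = side of CL): 1:-B, 2:-C, 3:-C, 4:-B, 5:-C, 6:-B, 7:-C, 8:-C, 9:-C, 10:+C, 11:+B, 12:+C
Rule 4 (eight consecutive points on the same side of the centre line) is satisfied at point 8.

rule 4 at point 8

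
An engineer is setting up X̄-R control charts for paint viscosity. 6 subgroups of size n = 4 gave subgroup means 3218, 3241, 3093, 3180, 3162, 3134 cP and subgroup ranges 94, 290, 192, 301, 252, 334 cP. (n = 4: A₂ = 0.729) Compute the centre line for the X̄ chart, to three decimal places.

X̄̄ = (3218 + 3241 + 3093 + 3180 + 3162 + 3134) / 6 = 19028.0000 / 6 = 3171.3333
CL = X̄̄ = 3171.3333

3171.333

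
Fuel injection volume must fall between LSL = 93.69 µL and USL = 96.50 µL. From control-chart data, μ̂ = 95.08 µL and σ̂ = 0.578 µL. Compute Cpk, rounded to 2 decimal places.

0.80

Cpu = (USL − μ̂) / (3σ̂) = (96.50 − 95.08) / (3 × 0.578) = 0.8189; Cpl = (μ̂ − LSL) / (3σ̂) = (95.08 − 93.69) / (3 × 0.578) = 0.8016; Cpk = min(Cpu, Cpl) = 0.8016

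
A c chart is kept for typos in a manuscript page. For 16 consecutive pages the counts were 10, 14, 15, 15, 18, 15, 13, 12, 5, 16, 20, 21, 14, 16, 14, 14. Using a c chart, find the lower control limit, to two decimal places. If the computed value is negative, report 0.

3.08

c̄ = (10 + 14 + 15 + 15 + 18 + 15 + 13 + 12 + 5 + 16 + 20 + 21 + 14 + 16 + 14 + 14) / 16 = 232 / 16 = 14.5000
LCL = c̄ − 3√c̄ = 14.5000 − 3 × 3.8079 = 3.0763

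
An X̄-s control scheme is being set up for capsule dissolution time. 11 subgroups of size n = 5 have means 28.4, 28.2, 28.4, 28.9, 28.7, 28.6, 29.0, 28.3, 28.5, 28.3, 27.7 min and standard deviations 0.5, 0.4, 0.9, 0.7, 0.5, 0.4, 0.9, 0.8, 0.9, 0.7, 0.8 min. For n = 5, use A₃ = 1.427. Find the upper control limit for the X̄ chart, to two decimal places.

X̄̄ = (28.4 + 28.2 + 28.4 + 28.9 + 28.7 + 28.6 + 29.0 + 28.3 + 28.5 + 28.3 + 27.7) / 11 = 28.4545
s̄ = (0.5 + 0.4 + 0.9 + 0.7 + 0.5 + 0.4 + 0.9 + 0.8 + 0.9 + 0.7 + 0.8) / 11 = 0.6818
UCL = X̄̄ + A₃·s̄ = 28.4545 + 1.427 × 0.6818 = 29.4275

29.43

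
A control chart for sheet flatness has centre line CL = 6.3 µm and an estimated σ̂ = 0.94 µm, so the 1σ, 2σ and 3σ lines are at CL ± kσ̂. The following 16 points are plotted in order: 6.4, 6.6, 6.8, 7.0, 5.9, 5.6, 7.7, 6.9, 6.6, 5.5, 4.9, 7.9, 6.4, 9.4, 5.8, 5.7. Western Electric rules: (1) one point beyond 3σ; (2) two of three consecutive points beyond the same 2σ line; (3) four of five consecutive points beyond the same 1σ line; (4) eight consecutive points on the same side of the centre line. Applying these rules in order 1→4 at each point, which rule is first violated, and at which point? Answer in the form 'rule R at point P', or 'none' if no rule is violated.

rule 1 at point 14

Zone of each point (C = within 1σ̂, B = 1σ̂–2σ̂, A = 2σ̂–3σ̂, * = beyond 3σ̂; sign = side of CL): 1:+C, 2:+C, 3:+C, 4:+C, 5:-C, 6:-C, 7:+B, 8:+C, 9:+C, 10:-C, 11:-B, 12:+B, 13:+C, 14:+*, 15:-C, 16:-C
Rule 1 (one point beyond the 3σ limits) is satisfied at point 14.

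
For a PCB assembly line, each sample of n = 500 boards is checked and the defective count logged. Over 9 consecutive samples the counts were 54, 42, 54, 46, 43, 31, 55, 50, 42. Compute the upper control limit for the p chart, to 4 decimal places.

p̄ = Σdᵢ / (k·n) = 417 / (9 × 500) = 0.09267
UCL = p̄ + 3·√(p̄(1−p̄)/n) = 0.09267 + 3 × √(0.09267×0.90733/500) = 0.09267 + 3 × 0.01297 = 0.13157

0.1316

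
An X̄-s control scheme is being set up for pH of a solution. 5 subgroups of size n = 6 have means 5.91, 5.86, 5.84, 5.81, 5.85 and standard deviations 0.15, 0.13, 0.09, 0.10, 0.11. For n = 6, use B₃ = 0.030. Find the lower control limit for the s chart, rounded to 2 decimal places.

0.00

s̄ = (0.15 + 0.13 + 0.09 + 0.10 + 0.11) / 5 = 0.1160
LCL_s = B₃·s̄ = 0.030 × 0.1160 = 0.0035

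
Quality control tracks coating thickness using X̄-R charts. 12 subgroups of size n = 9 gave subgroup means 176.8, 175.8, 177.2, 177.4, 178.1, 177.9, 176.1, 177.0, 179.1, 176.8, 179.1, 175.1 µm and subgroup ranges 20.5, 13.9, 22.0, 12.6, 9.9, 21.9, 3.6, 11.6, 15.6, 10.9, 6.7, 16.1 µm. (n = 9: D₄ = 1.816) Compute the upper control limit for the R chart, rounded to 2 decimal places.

25.02

R̄ = (20.5 + 13.9 + 22.0 + 12.6 + 9.9 + 21.9 + 3.6 + 11.6 + 15.6 + 10.9 + 6.7 + 16.1) / 12 = 165.3000 / 12 = 13.7750
UCL_R = D₄·R̄ = 1.816 × 13.7750 = 25.0154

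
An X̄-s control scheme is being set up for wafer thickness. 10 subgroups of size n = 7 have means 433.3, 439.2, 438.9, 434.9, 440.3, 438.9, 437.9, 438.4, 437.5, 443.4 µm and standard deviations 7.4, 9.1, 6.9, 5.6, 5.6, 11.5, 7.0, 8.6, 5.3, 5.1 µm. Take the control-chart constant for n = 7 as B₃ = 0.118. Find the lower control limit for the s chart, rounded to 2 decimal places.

0.85

s̄ = (7.4 + 9.1 + 6.9 + 5.6 + 5.6 + 11.5 + 7.0 + 8.6 + 5.3 + 5.1) / 10 = 7.2100
LCL_s = B₃·s̄ = 0.118 × 7.2100 = 0.8508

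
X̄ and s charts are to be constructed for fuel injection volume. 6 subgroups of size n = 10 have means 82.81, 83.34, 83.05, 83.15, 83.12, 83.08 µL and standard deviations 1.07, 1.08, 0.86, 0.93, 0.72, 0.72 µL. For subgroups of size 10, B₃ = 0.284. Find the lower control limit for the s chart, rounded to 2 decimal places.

s̄ = (1.07 + 1.08 + 0.86 + 0.93 + 0.72 + 0.72) / 6 = 0.8967
LCL_s = B₃·s̄ = 0.284 × 0.8967 = 0.2547

0.25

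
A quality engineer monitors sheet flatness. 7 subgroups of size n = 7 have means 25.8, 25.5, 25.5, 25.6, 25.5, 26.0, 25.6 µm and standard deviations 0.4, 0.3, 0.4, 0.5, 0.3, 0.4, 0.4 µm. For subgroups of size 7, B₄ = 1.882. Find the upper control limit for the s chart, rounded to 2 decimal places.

s̄ = (0.4 + 0.3 + 0.4 + 0.5 + 0.3 + 0.4 + 0.4) / 7 = 0.3857
UCL_s = B₄·s̄ = 1.882 × 0.3857 = 0.7259

0.73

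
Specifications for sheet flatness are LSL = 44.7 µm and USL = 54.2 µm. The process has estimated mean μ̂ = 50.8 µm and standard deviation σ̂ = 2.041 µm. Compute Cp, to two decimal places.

Cp = (USL − LSL) / (6σ̂) = (54.2 − 44.7) / (6 × 2.041) = 9.5000 / 12.2460 = 0.7758

0.78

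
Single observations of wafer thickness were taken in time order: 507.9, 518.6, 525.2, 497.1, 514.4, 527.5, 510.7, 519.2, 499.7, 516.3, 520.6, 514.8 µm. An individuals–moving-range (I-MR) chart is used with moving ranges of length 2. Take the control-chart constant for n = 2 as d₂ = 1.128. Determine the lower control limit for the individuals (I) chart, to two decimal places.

478.72

X̄ = (507.9 + 518.6 + 525.2 + 497.1 + 514.4 + 527.5 + 510.7 + 519.2 + 499.7 + 516.3 + 520.6 + 514.8) / 12 = 514.3333
Moving ranges: 10.7, 6.6, 28.1, 17.3, 13.1, 16.8, 8.5, 19.5, 16.6, 4.3, 5.8; M̄R̄ = 147.3000 / 11 = 13.3909
LCL = X̄ − 3·M̄R̄/d₂ = 514.3333 − 3 × 13.3909 / 1.128 = 478.7192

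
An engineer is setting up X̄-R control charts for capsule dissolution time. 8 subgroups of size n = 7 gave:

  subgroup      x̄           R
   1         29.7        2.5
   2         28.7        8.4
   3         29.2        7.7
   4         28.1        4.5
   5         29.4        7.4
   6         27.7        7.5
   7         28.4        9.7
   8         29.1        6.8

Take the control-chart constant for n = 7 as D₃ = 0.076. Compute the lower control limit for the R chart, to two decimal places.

R̄ = (2.5 + 8.4 + 7.7 + 4.5 + 7.4 + 7.5 + 9.7 + 6.8) / 8 = 54.5000 / 8 = 6.8125
LCL_R = D₃·R̄ = 0.076 × 6.8125 = 0.5177

0.52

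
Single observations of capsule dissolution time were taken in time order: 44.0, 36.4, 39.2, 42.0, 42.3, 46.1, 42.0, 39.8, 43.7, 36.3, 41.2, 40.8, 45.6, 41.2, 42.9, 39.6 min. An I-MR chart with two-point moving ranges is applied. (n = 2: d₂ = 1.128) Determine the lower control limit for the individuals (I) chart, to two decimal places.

31.80

X̄ = (44.0 + 36.4 + 39.2 + 42.0 + 42.3 + 46.1 + 42.0 + 39.8 + 43.7 + 36.3 + 41.2 + 40.8 + 45.6 + 41.2 + 42.9 + 39.6) / 16 = 41.4438
Moving ranges: 7.6, 2.8, 2.8, 0.3, 3.8, 4.1, 2.2, 3.9, 7.4, 4.9, 0.4, 4.8, 4.4, 1.7, 3.3; M̄R̄ = 54.4000 / 15 = 3.6267
LCL = X̄ − 3·M̄R̄/d₂ = 41.4438 − 3 × 3.6267 / 1.128 = 31.7984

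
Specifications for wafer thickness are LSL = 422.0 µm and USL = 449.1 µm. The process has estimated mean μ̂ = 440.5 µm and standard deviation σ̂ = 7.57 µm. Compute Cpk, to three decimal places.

Cpu = (USL − μ̂) / (3σ̂) = (449.1 − 440.5) / (3 × 7.57) = 0.3787; Cpl = (μ̂ − LSL) / (3σ̂) = (440.5 − 422.0) / (3 × 7.57) = 0.8146; Cpk = min(Cpu, Cpl) = 0.3787

0.379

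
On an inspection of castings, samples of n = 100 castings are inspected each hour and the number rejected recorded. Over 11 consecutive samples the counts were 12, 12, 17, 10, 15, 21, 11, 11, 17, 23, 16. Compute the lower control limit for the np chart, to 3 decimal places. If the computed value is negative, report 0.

p̄ = Σdᵢ / (k·n) = 165 / (11 × 100) = 0.15000
LCL = np̄ − 3·√(np̄(1−p̄)) = 15.0000 − 3 × 3.5707 = 4.2879

4.288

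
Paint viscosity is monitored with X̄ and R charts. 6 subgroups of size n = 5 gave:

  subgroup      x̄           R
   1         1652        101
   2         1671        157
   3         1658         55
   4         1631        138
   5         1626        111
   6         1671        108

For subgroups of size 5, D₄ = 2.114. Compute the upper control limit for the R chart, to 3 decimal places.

R̄ = (101 + 157 + 55 + 138 + 111 + 108) / 6 = 670.0000 / 6 = 111.6667
UCL_R = D₄·R̄ = 2.114 × 111.6667 = 236.0633

236.063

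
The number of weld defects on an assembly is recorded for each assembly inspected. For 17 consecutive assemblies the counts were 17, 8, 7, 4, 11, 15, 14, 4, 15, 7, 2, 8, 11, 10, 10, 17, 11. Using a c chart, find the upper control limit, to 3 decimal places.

19.574

c̄ = (17 + 8 + 7 + 4 + 11 + 15 + 14 + 4 + 15 + 7 + 2 + 8 + 11 + 10 + 10 + 17 + 11) / 17 = 171 / 17 = 10.0588
UCL = c̄ + 3√c̄ = 10.0588 + 3 × √10.0588 = 10.0588 + 3 × 3.1716 = 19.5735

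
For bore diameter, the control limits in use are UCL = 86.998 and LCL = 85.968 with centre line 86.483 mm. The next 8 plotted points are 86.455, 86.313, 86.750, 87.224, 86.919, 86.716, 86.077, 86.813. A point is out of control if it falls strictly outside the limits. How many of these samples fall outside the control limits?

Compare each point to [85.968, 86.998]: sample 4 = 87.224 > UCL.

1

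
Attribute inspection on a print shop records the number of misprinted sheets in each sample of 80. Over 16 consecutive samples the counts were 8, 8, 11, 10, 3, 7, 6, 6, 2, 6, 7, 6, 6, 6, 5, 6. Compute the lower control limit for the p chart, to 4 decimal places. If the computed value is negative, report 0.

0.0000

p̄ = Σdᵢ / (k·n) = 103 / (16 × 80) = 0.08047
LCL = p̄ − 3·√(p̄(1−p̄)/n) = 0.08047 − 3 × 0.03041 = -0.01077 → 0 (negative, so LCL = 0)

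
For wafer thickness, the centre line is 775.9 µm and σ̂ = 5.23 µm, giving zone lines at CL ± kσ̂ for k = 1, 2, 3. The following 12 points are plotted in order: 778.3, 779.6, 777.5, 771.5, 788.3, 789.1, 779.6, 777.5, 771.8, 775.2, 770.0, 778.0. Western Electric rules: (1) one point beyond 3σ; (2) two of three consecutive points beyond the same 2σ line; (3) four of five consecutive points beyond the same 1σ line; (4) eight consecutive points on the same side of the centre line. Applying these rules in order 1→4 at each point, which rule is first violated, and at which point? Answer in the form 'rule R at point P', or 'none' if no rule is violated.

Zone of each point (C = within 1σ̂, B = 1σ̂–2σ̂, A = 2σ̂–3σ̂, * = beyond 3σ̂; sign = side of CL): 1:+C, 2:+C, 3:+C, 4:-C, 5:+A, 6:+A, 7:+C, 8:+C, 9:-C, 10:-C, 11:-B, 12:+C
Rule 2 (two of three consecutive points beyond the same 2σ limit) is satisfied at point 6.

rule 2 at point 6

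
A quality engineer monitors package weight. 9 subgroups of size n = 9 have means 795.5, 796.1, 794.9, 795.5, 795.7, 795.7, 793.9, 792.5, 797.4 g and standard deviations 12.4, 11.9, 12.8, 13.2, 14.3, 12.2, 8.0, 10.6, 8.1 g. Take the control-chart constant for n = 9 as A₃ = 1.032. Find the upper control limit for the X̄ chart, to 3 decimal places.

X̄̄ = (795.5 + 796.1 + 794.9 + 795.5 + 795.7 + 795.7 + 793.9 + 792.5 + 797.4) / 9 = 795.2444
s̄ = (12.4 + 11.9 + 12.8 + 13.2 + 14.3 + 12.2 + 8.0 + 10.6 + 8.1) / 9 = 11.5000
UCL = X̄̄ + A₃·s̄ = 795.2444 + 1.032 × 11.5000 = 807.1124

807.112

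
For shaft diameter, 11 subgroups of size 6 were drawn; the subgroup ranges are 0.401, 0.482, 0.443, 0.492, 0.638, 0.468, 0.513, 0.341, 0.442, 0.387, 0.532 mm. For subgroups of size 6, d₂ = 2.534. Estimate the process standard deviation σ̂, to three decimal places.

0.184

R̄ = (0.401 + 0.482 + 0.443 + 0.492 + 0.638 + 0.468 + 0.513 + 0.341 + 0.442 + 0.387 + 0.532) / 11 = 0.4672
σ̂ = R̄ / d₂ = 0.4672 / 2.534 = 0.1844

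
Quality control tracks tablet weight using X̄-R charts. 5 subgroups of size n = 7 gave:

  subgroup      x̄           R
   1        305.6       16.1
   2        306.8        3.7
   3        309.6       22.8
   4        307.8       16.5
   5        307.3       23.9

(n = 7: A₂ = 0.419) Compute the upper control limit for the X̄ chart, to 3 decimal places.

314.375

X̄̄ = (305.6 + 306.8 + 309.6 + 307.8 + 307.3) / 5 = 1537.1000 / 5 = 307.4200
R̄ = (16.1 + 3.7 + 22.8 + 16.5 + 23.9) / 5 = 83.0000 / 5 = 16.6000
UCL = X̄̄ + A₂·R̄ = 307.4200 + 0.419 × 16.6000 = 314.3754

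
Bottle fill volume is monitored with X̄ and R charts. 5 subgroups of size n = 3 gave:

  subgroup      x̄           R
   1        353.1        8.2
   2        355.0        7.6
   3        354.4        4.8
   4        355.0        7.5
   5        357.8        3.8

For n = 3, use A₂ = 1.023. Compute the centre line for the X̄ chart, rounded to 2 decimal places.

355.06

X̄̄ = (353.1 + 355.0 + 354.4 + 355.0 + 357.8) / 5 = 1775.3000 / 5 = 355.0600
CL = X̄̄ = 355.0600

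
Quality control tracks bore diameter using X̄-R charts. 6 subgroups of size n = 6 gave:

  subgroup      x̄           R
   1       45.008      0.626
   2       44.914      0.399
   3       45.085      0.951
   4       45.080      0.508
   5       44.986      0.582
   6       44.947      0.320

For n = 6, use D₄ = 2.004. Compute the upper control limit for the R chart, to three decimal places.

R̄ = (0.626 + 0.399 + 0.951 + 0.508 + 0.582 + 0.320) / 6 = 3.3860 / 6 = 0.5643
UCL_R = D₄·R̄ = 2.004 × 0.5643 = 1.1309

1.131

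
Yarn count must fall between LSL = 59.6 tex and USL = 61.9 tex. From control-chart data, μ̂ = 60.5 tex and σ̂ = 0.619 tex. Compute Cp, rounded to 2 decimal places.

Cp = (USL − LSL) / (6σ̂) = (61.9 − 59.6) / (6 × 0.619) = 2.3000 / 3.7140 = 0.6193

0.62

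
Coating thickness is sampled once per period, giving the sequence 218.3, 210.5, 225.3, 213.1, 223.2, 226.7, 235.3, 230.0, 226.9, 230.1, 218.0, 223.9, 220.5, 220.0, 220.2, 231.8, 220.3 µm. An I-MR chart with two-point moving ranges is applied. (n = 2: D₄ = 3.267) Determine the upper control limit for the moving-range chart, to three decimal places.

Moving ranges: 7.8, 14.8, 12.2, 10.1, 3.5, 8.6, 5.3, 3.1, 3.2, 12.1, 5.9, 3.4, 0.5, 0.2, 11.6, 11.5; M̄R̄ = 113.8000 / 16 = 7.1125
UCL_MR = D₄·M̄R̄ = 3.267 × 7.1125 = 23.2365

23.237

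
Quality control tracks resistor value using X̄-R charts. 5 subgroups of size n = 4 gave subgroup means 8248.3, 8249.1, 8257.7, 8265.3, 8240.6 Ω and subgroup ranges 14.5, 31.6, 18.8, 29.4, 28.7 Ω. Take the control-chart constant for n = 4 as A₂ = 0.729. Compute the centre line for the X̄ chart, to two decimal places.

8252.20

X̄̄ = (8248.3 + 8249.1 + 8257.7 + 8265.3 + 8240.6) / 5 = 41261.0000 / 5 = 8252.2000
CL = X̄̄ = 8252.2000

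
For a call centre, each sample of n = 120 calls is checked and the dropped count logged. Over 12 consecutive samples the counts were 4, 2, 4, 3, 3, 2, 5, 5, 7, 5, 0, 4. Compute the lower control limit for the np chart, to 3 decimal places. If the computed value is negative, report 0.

0.000

p̄ = Σdᵢ / (k·n) = 44 / (12 × 120) = 0.03056
LCL = np̄ − 3·√(np̄(1−p̄)) = 3.6667 − 3 × 1.8854 = -1.9895 → 0 (negative, so LCL = 0)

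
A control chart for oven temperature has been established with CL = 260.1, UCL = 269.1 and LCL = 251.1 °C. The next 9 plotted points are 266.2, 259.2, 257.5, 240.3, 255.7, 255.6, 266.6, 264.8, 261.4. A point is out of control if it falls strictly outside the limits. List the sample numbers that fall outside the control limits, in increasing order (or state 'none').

4

Compare each point to [251.1, 269.1]: sample 4 = 240.3 < LCL.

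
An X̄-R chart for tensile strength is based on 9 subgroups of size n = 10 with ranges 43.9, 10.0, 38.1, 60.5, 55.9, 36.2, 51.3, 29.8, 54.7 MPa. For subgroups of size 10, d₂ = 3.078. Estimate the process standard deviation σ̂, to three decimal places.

13.732

R̄ = (43.9 + 10.0 + 38.1 + 60.5 + 55.9 + 36.2 + 51.3 + 29.8 + 54.7) / 9 = 42.2667
σ̂ = R̄ / d₂ = 42.2667 / 3.078 = 13.7319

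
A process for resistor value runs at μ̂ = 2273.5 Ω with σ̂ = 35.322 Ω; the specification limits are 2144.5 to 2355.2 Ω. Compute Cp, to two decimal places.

Cp = (USL − LSL) / (6σ̂) = (2355.2 − 2144.5) / (6 × 35.322) = 210.7000 / 211.9320 = 0.9942

0.99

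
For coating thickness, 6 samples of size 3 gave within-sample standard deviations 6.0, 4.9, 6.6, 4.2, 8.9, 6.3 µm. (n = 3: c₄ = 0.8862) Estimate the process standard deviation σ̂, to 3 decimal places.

s̄ = (6.0 + 4.9 + 6.6 + 4.2 + 8.9 + 6.3) / 6 = 6.1500
σ̂ = s̄ / c₄ = 6.1500 / 0.8862 = 6.9397

6.940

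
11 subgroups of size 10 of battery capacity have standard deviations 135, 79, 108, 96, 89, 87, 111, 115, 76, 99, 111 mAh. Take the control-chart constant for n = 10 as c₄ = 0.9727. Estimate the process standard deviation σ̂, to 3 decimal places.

103.367

s̄ = (135 + 79 + 108 + 96 + 89 + 87 + 111 + 115 + 76 + 99 + 111) / 11 = 100.5455
σ̂ = s̄ / c₄ = 100.5455 / 0.9727 = 103.3674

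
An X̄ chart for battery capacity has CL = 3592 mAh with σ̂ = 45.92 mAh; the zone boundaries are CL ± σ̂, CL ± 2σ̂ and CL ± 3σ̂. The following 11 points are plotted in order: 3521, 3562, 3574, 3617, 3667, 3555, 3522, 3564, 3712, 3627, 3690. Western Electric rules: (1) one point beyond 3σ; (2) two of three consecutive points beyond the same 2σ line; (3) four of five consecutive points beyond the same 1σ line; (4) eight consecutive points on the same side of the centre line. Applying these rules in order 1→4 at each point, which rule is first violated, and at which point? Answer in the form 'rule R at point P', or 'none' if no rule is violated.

rule 2 at point 11

Zone of each point (C = within 1σ̂, B = 1σ̂–2σ̂, A = 2σ̂–3σ̂, * = beyond 3σ̂; sign = side of CL): 1:-B, 2:-C, 3:-C, 4:+C, 5:+B, 6:-C, 7:-B, 8:-C, 9:+A, 10:+C, 11:+A
Rule 2 (two of three consecutive points beyond the same 2σ limit) is satisfied at point 11.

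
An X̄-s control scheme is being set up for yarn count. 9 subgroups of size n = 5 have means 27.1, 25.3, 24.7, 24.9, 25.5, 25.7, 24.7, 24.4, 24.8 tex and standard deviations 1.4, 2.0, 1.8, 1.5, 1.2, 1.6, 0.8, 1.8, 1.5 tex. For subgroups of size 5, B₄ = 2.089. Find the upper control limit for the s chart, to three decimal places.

s̄ = (1.4 + 2.0 + 1.8 + 1.5 + 1.2 + 1.6 + 0.8 + 1.8 + 1.5) / 9 = 1.5111
UCL_s = B₄·s̄ = 2.089 × 1.5111 = 3.1567

3.157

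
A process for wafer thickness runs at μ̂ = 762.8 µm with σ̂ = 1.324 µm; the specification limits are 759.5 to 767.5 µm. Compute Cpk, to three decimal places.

Cpu = (USL − μ̂) / (3σ̂) = (767.5 − 762.8) / (3 × 1.324) = 1.1833; Cpl = (μ̂ − LSL) / (3σ̂) = (762.8 − 759.5) / (3 × 1.324) = 0.8308; Cpk = min(Cpu, Cpl) = 0.8308

0.831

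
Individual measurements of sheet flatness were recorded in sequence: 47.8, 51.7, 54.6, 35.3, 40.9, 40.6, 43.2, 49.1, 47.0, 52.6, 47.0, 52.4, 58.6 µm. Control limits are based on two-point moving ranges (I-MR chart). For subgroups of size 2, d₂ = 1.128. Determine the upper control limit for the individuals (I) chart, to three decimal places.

X̄ = (47.8 + 51.7 + 54.6 + 35.3 + 40.9 + 40.6 + 43.2 + 49.1 + 47.0 + 52.6 + 47.0 + 52.4 + 58.6) / 13 = 47.7538
Moving ranges: 3.9, 2.9, 19.3, 5.6, 0.3, 2.6, 5.9, 2.1, 5.6, 5.6, 5.4, 6.2; M̄R̄ = 65.4000 / 12 = 5.4500
UCL = X̄ + 3·M̄R̄/d₂ = 47.7538 + 3 × 5.4500 / 1.128 = 62.2485

62.249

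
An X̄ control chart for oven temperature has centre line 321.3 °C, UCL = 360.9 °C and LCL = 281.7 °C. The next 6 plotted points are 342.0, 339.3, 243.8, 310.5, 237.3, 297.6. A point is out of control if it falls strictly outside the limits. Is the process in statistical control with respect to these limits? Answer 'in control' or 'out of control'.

Compare each point to [281.7, 360.9]: sample 3 = 243.8 < LCL; sample 5 = 237.3 < LCL.

out of control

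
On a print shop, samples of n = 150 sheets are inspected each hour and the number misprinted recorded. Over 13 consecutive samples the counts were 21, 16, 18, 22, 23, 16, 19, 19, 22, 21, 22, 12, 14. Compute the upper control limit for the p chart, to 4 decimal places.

0.2068

p̄ = Σdᵢ / (k·n) = 245 / (13 × 150) = 0.12564
UCL = p̄ + 3·√(p̄(1−p̄)/n) = 0.12564 + 3 × √(0.12564×0.87436/150) = 0.12564 + 3 × 0.02706 = 0.20683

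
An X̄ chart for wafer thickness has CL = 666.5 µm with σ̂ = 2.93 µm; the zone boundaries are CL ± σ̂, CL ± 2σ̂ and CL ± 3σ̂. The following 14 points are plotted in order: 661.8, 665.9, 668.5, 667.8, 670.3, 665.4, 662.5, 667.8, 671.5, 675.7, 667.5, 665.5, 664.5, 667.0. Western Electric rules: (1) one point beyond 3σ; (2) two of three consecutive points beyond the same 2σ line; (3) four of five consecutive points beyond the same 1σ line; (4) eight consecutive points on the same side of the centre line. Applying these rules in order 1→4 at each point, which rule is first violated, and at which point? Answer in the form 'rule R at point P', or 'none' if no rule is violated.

Zone of each point (C = within 1σ̂, B = 1σ̂–2σ̂, A = 2σ̂–3σ̂, * = beyond 3σ̂; sign = side of CL): 1:-B, 2:-C, 3:+C, 4:+C, 5:+B, 6:-C, 7:-B, 8:+C, 9:+B, 10:+*, 11:+C, 12:-C, 13:-C, 14:+C
Rule 1 (one point beyond the 3σ limits) is satisfied at point 10.

rule 1 at point 10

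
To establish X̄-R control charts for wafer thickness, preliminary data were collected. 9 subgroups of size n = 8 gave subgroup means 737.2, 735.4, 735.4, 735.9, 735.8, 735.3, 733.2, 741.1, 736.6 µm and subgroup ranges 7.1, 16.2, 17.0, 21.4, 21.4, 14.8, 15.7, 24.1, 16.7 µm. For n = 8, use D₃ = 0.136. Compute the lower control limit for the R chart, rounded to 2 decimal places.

2.33

R̄ = (7.1 + 16.2 + 17.0 + 21.4 + 21.4 + 14.8 + 15.7 + 24.1 + 16.7) / 9 = 154.4000 / 9 = 17.1556
LCL_R = D₃·R̄ = 0.136 × 17.1556 = 2.3332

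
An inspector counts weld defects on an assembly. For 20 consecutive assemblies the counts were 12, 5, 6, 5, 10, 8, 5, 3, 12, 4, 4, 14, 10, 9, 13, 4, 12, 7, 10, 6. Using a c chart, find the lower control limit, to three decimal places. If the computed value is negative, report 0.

c̄ = (12 + 5 + 6 + 5 + 10 + 8 + 5 + 3 + 12 + 4 + 4 + 14 + 10 + 9 + 13 + 4 + 12 + 7 + 10 + 6) / 20 = 159 / 20 = 7.9500
LCL = c̄ − 3√c̄ = 7.9500 − 3 × 2.8196 = -0.5087 → 0 (cannot be negative)

0.000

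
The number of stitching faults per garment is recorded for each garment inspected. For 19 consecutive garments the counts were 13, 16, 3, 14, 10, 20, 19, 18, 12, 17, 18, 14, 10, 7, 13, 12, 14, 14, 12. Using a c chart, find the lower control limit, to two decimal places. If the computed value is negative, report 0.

c̄ = (13 + 16 + 3 + 14 + 10 + 20 + 19 + 18 + 12 + 17 + 18 + 14 + 10 + 7 + 13 + 12 + 14 + 14 + 12) / 19 = 256 / 19 = 13.4737
LCL = c̄ − 3√c̄ = 13.4737 − 3 × 3.6707 = 2.4617

2.46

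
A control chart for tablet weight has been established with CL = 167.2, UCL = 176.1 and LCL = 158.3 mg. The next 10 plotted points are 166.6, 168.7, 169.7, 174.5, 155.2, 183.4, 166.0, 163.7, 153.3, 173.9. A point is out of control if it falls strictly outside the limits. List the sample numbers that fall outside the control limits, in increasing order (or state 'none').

5, 6, 9

Compare each point to [158.3, 176.1]: sample 5 = 155.2 < LCL; sample 6 = 183.4 > UCL; sample 9 = 153.3 < LCL.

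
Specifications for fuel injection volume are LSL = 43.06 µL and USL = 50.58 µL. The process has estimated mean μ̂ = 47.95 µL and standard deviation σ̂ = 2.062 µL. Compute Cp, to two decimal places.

0.61

Cp = (USL − LSL) / (6σ̂) = (50.58 − 43.06) / (6 × 2.062) = 7.5200 / 12.3720 = 0.6078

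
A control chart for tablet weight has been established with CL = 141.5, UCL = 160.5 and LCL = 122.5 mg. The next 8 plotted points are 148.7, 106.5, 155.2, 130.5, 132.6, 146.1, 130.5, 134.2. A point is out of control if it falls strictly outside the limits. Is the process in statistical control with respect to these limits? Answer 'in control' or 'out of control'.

out of control

Compare each point to [122.5, 160.5]: sample 2 = 106.5 < LCL.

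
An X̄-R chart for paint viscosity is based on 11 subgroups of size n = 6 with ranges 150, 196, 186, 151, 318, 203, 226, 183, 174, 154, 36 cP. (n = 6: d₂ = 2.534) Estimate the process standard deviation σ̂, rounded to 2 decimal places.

70.93

R̄ = (150 + 196 + 186 + 151 + 318 + 203 + 226 + 183 + 174 + 154 + 36) / 11 = 179.7273
σ̂ = R̄ / d₂ = 179.7273 / 2.534 = 70.9263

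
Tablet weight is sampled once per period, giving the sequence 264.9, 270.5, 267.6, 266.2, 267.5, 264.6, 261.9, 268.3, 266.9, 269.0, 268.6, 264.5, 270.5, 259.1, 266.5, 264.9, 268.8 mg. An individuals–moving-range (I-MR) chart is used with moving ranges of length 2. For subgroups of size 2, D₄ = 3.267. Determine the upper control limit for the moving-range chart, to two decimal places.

Moving ranges: 5.6, 2.9, 1.4, 1.3, 2.9, 2.7, 6.4, 1.4, 2.1, 0.4, 4.1, 6.0, 11.4, 7.4, 1.6, 3.9; M̄R̄ = 61.5000 / 16 = 3.8438
UCL_MR = D₄·M̄R̄ = 3.267 × 3.8438 = 12.5575

12.56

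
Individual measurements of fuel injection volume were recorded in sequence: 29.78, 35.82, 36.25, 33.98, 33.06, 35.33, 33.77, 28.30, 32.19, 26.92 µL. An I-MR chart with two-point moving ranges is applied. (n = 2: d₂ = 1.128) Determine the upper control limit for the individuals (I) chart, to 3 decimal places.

X̄ = (29.78 + 35.82 + 36.25 + 33.98 + 33.06 + 35.33 + 33.77 + 28.30 + 32.19 + 26.92) / 10 = 32.5400
Moving ranges: 6.04, 0.43, 2.27, 0.92, 2.27, 1.56, 5.47, 3.89, 5.27; M̄R̄ = 28.1200 / 9 = 3.1244
UCL = X̄ + 3·M̄R̄/d₂ = 32.5400 + 3 × 3.1244 / 1.128 = 40.8497

40.850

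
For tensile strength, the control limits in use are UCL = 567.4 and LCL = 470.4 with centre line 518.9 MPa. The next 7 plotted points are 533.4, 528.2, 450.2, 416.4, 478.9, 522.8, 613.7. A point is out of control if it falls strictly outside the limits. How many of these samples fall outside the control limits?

Compare each point to [470.4, 567.4]: sample 3 = 450.2 < LCL; sample 4 = 416.4 < LCL; sample 7 = 613.7 > UCL.

3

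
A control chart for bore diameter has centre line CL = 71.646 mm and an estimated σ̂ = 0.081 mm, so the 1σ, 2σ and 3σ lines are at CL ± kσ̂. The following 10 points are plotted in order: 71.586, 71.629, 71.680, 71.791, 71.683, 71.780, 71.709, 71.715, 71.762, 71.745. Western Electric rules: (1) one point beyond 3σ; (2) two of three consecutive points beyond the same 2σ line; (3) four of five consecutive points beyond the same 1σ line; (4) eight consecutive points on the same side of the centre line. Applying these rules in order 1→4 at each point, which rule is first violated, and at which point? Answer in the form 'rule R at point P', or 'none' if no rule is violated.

rule 4 at point 10

Zone of each point (C = within 1σ̂, B = 1σ̂–2σ̂, A = 2σ̂–3σ̂, * = beyond 3σ̂; sign = side of CL): 1:-C, 2:-C, 3:+C, 4:+B, 5:+C, 6:+B, 7:+C, 8:+C, 9:+B, 10:+B
Rule 4 (eight consecutive points on the same side of the centre line) is satisfied at point 10.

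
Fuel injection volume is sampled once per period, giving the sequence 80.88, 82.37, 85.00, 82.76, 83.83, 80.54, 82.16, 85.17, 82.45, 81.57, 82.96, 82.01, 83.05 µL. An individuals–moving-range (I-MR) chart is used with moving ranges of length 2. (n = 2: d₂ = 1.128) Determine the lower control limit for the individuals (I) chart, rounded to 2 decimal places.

77.72

X̄ = (80.88 + 82.37 + 85.00 + 82.76 + 83.83 + 80.54 + 82.16 + 85.17 + 82.45 + 81.57 + 82.96 + 82.01 + 83.05) / 13 = 82.6731
Moving ranges: 1.49, 2.63, 2.24, 1.07, 3.29, 1.62, 3.01, 2.72, 0.88, 1.39, 0.95, 1.04; M̄R̄ = 22.3300 / 12 = 1.8608
LCL = X̄ − 3·M̄R̄/d₂ = 82.6731 − 3 × 1.8608 / 1.128 = 77.7241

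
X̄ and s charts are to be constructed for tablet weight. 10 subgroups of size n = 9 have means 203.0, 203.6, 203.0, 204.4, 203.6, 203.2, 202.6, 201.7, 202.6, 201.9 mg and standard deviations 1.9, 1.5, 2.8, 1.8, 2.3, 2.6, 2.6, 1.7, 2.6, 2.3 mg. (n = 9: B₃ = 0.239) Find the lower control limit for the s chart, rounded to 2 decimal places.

s̄ = (1.9 + 1.5 + 2.8 + 1.8 + 2.3 + 2.6 + 2.6 + 1.7 + 2.6 + 2.3) / 10 = 2.2100
LCL_s = B₃·s̄ = 0.239 × 2.2100 = 0.5282

0.53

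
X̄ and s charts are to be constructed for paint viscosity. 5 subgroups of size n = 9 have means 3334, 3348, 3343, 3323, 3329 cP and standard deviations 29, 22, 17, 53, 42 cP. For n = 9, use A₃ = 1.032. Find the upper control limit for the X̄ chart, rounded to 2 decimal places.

3369.04

X̄̄ = (3334 + 3348 + 3343 + 3323 + 3329) / 5 = 3335.4000
s̄ = (29 + 22 + 17 + 53 + 42) / 5 = 32.6000
UCL = X̄̄ + A₃·s̄ = 3335.4000 + 1.032 × 32.6000 = 3369.0432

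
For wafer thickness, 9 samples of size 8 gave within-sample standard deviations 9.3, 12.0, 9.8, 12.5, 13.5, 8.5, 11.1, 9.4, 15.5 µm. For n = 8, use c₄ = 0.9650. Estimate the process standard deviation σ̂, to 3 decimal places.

s̄ = (9.3 + 12.0 + 9.8 + 12.5 + 13.5 + 8.5 + 11.1 + 9.4 + 15.5) / 9 = 11.2889
σ̂ = s̄ / c₄ = 11.2889 / 0.9650 = 11.6983

11.698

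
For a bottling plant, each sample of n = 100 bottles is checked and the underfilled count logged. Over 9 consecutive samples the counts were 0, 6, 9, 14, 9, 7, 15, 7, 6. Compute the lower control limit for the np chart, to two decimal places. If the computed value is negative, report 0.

p̄ = Σdᵢ / (k·n) = 73 / (9 × 100) = 0.08111
LCL = np̄ − 3·√(np̄(1−p̄)) = 8.1111 − 3 × 2.7301 = -0.0791 → 0 (negative, so LCL = 0)

0.00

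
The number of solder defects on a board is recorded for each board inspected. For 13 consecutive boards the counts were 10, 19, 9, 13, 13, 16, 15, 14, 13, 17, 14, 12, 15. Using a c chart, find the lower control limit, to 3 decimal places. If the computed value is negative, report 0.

c̄ = (10 + 19 + 9 + 13 + 13 + 16 + 15 + 14 + 13 + 17 + 14 + 12 + 15) / 13 = 180 / 13 = 13.8462
LCL = c̄ − 3√c̄ = 13.8462 − 3 × 3.7210 = 2.6830

2.683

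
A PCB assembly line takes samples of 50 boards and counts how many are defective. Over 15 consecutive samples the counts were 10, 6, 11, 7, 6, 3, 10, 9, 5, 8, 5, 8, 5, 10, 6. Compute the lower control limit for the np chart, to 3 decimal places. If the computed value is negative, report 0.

p̄ = Σdᵢ / (k·n) = 109 / (15 × 50) = 0.14533
LCL = np̄ − 3·√(np̄(1−p̄)) = 7.2667 − 3 × 2.4921 = -0.2096 → 0 (negative, so LCL = 0)

0.000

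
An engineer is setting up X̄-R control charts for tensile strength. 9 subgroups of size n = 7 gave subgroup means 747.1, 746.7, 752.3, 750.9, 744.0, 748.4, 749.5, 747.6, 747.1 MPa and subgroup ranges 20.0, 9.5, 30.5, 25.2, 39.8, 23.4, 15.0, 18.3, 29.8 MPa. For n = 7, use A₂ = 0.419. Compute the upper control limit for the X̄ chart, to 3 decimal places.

X̄̄ = (747.1 + 746.7 + 752.3 + 750.9 + 744.0 + 748.4 + 749.5 + 747.6 + 747.1) / 9 = 6733.6000 / 9 = 748.1778
R̄ = (20.0 + 9.5 + 30.5 + 25.2 + 39.8 + 23.4 + 15.0 + 18.3 + 29.8) / 9 = 211.5000 / 9 = 23.5000
UCL = X̄̄ + A₂·R̄ = 748.1778 + 0.419 × 23.5000 = 758.0243

758.024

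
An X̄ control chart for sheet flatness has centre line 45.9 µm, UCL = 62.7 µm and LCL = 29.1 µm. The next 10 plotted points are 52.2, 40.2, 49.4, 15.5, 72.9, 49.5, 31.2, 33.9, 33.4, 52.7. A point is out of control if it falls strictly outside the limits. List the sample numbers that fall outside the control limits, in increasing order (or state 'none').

4, 5

Compare each point to [29.1, 62.7]: sample 4 = 15.5 < LCL; sample 5 = 72.9 > UCL.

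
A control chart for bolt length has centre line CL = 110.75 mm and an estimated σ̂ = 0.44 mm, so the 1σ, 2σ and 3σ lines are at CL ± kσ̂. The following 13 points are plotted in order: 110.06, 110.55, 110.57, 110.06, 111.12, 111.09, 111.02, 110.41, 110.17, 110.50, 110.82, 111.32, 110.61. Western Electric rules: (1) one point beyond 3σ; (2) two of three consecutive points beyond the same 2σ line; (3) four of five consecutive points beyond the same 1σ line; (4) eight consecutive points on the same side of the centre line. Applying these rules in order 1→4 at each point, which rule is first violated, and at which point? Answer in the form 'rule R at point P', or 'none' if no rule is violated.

none

Zone of each point (C = within 1σ̂, B = 1σ̂–2σ̂, A = 2σ̂–3σ̂, * = beyond 3σ̂; sign = side of CL): 1:-B, 2:-C, 3:-C, 4:-B, 5:+C, 6:+C, 7:+C, 8:-C, 9:-B, 10:-C, 11:+C, 12:+B, 13:-C
No rule fires across all 13 points.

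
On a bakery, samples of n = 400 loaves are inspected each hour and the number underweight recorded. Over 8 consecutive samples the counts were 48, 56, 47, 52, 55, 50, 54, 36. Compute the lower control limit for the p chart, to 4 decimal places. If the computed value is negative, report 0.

p̄ = Σdᵢ / (k·n) = 398 / (8 × 400) = 0.12437
LCL = p̄ − 3·√(p̄(1−p̄)/n) = 0.12437 − 3 × 0.01650 = 0.07487

0.0749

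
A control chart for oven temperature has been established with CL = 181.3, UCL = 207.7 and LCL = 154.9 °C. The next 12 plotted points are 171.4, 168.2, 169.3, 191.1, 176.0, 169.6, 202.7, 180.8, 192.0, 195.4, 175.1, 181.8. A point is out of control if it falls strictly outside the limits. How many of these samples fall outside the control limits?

0

All 12 points lie within [154.9, 207.7].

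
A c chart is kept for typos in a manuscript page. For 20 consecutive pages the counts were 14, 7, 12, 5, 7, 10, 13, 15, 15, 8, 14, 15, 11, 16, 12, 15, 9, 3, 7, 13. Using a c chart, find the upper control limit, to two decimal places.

c̄ = (14 + 7 + 12 + 5 + 7 + 10 + 13 + 15 + 15 + 8 + 14 + 15 + 11 + 16 + 12 + 15 + 9 + 3 + 7 + 13) / 20 = 221 / 20 = 11.0500
UCL = c̄ + 3√c̄ = 11.0500 + 3 × √11.0500 = 11.0500 + 3 × 3.3242 = 21.0225

21.02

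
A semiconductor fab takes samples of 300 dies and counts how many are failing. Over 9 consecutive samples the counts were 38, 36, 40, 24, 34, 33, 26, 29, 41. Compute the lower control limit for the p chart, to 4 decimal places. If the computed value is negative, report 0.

0.0570

p̄ = Σdᵢ / (k·n) = 301 / (9 × 300) = 0.11148
LCL = p̄ − 3·√(p̄(1−p̄)/n) = 0.11148 − 3 × 0.01817 = 0.05697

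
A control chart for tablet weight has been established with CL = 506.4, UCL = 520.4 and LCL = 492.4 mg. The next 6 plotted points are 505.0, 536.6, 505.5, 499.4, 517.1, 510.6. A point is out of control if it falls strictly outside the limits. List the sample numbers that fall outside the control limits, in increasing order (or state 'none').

Compare each point to [492.4, 520.4]: sample 2 = 536.6 > UCL.

2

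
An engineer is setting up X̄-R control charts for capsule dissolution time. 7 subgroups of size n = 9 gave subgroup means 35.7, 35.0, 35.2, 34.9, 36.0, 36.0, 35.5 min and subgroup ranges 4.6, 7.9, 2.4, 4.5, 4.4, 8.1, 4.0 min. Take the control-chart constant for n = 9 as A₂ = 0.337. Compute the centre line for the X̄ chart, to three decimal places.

X̄̄ = (35.7 + 35.0 + 35.2 + 34.9 + 36.0 + 36.0 + 35.5) / 7 = 248.3000 / 7 = 35.4714
CL = X̄̄ = 35.4714

35.471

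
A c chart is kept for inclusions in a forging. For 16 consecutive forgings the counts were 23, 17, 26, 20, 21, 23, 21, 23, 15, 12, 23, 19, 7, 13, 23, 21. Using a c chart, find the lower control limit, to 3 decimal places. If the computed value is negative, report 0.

c̄ = (23 + 17 + 26 + 20 + 21 + 23 + 21 + 23 + 15 + 12 + 23 + 19 + 7 + 13 + 23 + 21) / 16 = 307 / 16 = 19.1875
LCL = c̄ − 3√c̄ = 19.1875 − 3 × 4.3804 = 6.0464

6.046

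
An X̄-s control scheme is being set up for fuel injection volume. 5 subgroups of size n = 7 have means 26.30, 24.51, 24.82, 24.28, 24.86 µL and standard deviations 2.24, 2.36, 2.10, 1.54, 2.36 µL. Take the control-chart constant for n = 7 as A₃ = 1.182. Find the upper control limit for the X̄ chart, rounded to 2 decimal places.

X̄̄ = (26.30 + 24.51 + 24.82 + 24.28 + 24.86) / 5 = 24.9540
s̄ = (2.24 + 2.36 + 2.10 + 1.54 + 2.36) / 5 = 2.1200
UCL = X̄̄ + A₃·s̄ = 24.9540 + 1.182 × 2.1200 = 27.4598

27.46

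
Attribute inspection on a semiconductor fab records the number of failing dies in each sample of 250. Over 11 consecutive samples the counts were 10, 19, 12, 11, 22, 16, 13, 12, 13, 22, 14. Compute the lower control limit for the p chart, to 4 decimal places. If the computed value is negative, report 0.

0.0147

p̄ = Σdᵢ / (k·n) = 164 / (11 × 250) = 0.05964
LCL = p̄ − 3·√(p̄(1−p̄)/n) = 0.05964 − 3 × 0.01498 = 0.01470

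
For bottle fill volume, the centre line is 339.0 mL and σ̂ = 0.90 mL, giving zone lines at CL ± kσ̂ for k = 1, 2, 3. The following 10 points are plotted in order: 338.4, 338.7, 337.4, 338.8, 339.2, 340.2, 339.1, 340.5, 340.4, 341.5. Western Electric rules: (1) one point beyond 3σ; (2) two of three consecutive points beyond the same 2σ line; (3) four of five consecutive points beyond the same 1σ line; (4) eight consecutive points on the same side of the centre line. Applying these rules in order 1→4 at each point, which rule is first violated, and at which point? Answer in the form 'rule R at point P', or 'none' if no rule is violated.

Zone of each point (C = within 1σ̂, B = 1σ̂–2σ̂, A = 2σ̂–3σ̂, * = beyond 3σ̂; sign = side of CL): 1:-C, 2:-C, 3:-B, 4:-C, 5:+C, 6:+B, 7:+C, 8:+B, 9:+B, 10:+A
Rule 3 (four of five consecutive points beyond the same 1σ limit) is satisfied at point 10.

rule 3 at point 10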